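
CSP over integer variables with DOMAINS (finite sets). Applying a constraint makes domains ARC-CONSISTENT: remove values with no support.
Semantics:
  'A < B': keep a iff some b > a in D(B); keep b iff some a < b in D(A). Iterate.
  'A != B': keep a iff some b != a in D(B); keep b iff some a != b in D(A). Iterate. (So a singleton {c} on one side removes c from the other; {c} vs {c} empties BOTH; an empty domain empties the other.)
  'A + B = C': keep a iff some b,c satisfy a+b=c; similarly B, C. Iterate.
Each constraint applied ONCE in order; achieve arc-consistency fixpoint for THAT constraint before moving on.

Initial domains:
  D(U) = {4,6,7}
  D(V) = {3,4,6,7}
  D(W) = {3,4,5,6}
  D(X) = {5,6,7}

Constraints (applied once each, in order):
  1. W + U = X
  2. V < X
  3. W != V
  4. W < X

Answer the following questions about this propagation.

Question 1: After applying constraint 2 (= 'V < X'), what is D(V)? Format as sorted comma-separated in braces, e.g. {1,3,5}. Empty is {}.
Constraint 1 (W + U = X) on D(W)={3,4,5,6} D(U)={4,6,7} D(X)={5,6,7}: W {3,4,5,6}->{3}; U {4,6,7}->{4}; X {5,6,7}->{7}
Constraint 2 (V < X) on D(V)={3,4,6,7} D(X)={7}: V {3,4,6,7}->{3,4,6}
So after constraint 2: D(V) = {3,4,6}

Answer: {3,4,6}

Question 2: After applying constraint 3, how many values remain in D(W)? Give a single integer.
Answer: 1

Derivation:
Constraint 1 (W + U = X) on D(W)={3,4,5,6} D(U)={4,6,7} D(X)={5,6,7}: W {3,4,5,6}->{3}; U {4,6,7}->{4}; X {5,6,7}->{7}
Constraint 2 (V < X) on D(V)={3,4,6,7} D(X)={7}: V {3,4,6,7}->{3,4,6}
Constraint 3 (W != V) on D(W)={3} D(V)={3,4,6}: V {3,4,6}->{4,6}
So after constraint 3: D(W)={3}, size = 1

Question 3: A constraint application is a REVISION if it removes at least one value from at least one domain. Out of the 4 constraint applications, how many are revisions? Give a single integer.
Constraint 1 (W + U = X) on D(W)={3,4,5,6} D(U)={4,6,7} D(X)={5,6,7}: W {3,4,5,6}->{3}; U {4,6,7}->{4}; X {5,6,7}->{7} => REVISION
Constraint 2 (V < X) on D(V)={3,4,6,7} D(X)={7}: V {3,4,6,7}->{3,4,6} => REVISION
Constraint 3 (W != V) on D(W)={3} D(V)={3,4,6}: V {3,4,6}->{4,6} => REVISION
Constraint 4 (W < X) on D(W)={3} D(X)={7}: no change => not a revision
Total revisions = 3

Answer: 3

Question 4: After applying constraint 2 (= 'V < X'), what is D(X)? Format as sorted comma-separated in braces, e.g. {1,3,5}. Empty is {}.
Constraint 1 (W + U = X) on D(W)={3,4,5,6} D(U)={4,6,7} D(X)={5,6,7}: W {3,4,5,6}->{3}; U {4,6,7}->{4}; X {5,6,7}->{7}
Constraint 2 (V < X) on D(V)={3,4,6,7} D(X)={7}: V {3,4,6,7}->{3,4,6}
So after constraint 2: D(X) = {7}

Answer: {7}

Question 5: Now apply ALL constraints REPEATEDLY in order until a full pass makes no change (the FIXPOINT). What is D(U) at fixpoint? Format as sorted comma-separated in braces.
pass 0 (initial): D(U)={4,6,7}
pass 1: U {4,6,7}->{4}; V {3,4,6,7}->{4,6}; W {3,4,5,6}->{3}; X {5,6,7}->{7}
pass 2: no change
Fixpoint after 2 passes: D(U) = {4}

Answer: {4}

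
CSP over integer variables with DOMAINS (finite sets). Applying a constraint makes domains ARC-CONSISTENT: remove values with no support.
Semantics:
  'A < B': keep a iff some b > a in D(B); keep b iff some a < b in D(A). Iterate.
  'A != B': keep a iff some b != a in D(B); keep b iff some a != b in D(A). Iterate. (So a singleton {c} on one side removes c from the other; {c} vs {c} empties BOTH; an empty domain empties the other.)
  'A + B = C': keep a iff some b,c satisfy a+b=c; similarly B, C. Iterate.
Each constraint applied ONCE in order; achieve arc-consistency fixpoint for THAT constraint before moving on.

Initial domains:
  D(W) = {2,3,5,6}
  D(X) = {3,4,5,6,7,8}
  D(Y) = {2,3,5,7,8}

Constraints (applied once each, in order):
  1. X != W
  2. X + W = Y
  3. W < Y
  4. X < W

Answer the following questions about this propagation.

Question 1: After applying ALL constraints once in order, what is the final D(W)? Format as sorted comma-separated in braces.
Constraint 1 (X != W) on D(X)={3,4,5,6,7,8} D(W)={2,3,5,6}: no change
Constraint 2 (X + W = Y) on D(X)={3,4,5,6,7,8} D(W)={2,3,5,6} D(Y)={2,3,5,7,8}: X {3,4,5,6,7,8}->{3,4,5,6}; W {2,3,5,6}->{2,3,5}; Y {2,3,5,7,8}->{5,7,8}
Constraint 3 (W < Y) on D(W)={2,3,5} D(Y)={5,7,8}: no change
Constraint 4 (X < W) on D(X)={3,4,5,6} D(W)={2,3,5}: X {3,4,5,6}->{3,4}; W {2,3,5}->{5}
So after all 4 constraints: D(W) = {5}

Answer: {5}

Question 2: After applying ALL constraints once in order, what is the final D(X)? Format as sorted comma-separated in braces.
Answer: {3,4}

Derivation:
Constraint 1 (X != W) on D(X)={3,4,5,6,7,8} D(W)={2,3,5,6}: no change
Constraint 2 (X + W = Y) on D(X)={3,4,5,6,7,8} D(W)={2,3,5,6} D(Y)={2,3,5,7,8}: X {3,4,5,6,7,8}->{3,4,5,6}; W {2,3,5,6}->{2,3,5}; Y {2,3,5,7,8}->{5,7,8}
Constraint 3 (W < Y) on D(W)={2,3,5} D(Y)={5,7,8}: no change
Constraint 4 (X < W) on D(X)={3,4,5,6} D(W)={2,3,5}: X {3,4,5,6}->{3,4}; W {2,3,5}->{5}
So after all 4 constraints: D(X) = {3,4}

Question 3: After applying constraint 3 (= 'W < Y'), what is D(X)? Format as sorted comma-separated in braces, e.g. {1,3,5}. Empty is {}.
Answer: {3,4,5,6}

Derivation:
Constraint 1 (X != W) on D(X)={3,4,5,6,7,8} D(W)={2,3,5,6}: no change
Constraint 2 (X + W = Y) on D(X)={3,4,5,6,7,8} D(W)={2,3,5,6} D(Y)={2,3,5,7,8}: X {3,4,5,6,7,8}->{3,4,5,6}; W {2,3,5,6}->{2,3,5}; Y {2,3,5,7,8}->{5,7,8}
Constraint 3 (W < Y) on D(W)={2,3,5} D(Y)={5,7,8}: no change
So after constraint 3: D(X) = {3,4,5,6}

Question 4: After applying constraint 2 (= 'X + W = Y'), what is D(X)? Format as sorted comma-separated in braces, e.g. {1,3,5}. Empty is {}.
Answer: {3,4,5,6}

Derivation:
Constraint 1 (X != W) on D(X)={3,4,5,6,7,8} D(W)={2,3,5,6}: no change
Constraint 2 (X + W = Y) on D(X)={3,4,5,6,7,8} D(W)={2,3,5,6} D(Y)={2,3,5,7,8}: X {3,4,5,6,7,8}->{3,4,5,6}; W {2,3,5,6}->{2,3,5}; Y {2,3,5,7,8}->{5,7,8}
So after constraint 2: D(X) = {3,4,5,6}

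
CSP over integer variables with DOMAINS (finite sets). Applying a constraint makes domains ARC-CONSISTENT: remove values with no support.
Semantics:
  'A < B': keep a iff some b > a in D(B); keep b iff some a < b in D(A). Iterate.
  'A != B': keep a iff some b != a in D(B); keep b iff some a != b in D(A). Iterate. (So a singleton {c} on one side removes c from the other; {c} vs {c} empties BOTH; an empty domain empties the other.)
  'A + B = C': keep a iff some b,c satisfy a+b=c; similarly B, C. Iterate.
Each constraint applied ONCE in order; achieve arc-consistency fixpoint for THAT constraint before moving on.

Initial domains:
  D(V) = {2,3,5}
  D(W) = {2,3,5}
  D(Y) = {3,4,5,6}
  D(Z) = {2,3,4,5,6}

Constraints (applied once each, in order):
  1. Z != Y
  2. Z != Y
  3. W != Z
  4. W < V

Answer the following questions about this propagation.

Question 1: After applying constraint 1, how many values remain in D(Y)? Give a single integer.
Answer: 4

Derivation:
Constraint 1 (Z != Y) on D(Z)={2,3,4,5,6} D(Y)={3,4,5,6}: no change
So after constraint 1: D(Y)={3,4,5,6}, size = 4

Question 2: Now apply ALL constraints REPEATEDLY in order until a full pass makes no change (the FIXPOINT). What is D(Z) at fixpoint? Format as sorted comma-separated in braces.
pass 0 (initial): D(Z)={2,3,4,5,6}
pass 1: V {2,3,5}->{3,5}; W {2,3,5}->{2,3}
pass 2: no change
Fixpoint after 2 passes: D(Z) = {2,3,4,5,6}

Answer: {2,3,4,5,6}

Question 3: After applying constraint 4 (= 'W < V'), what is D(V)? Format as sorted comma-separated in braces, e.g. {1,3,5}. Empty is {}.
Constraint 1 (Z != Y) on D(Z)={2,3,4,5,6} D(Y)={3,4,5,6}: no change
Constraint 2 (Z != Y) on D(Z)={2,3,4,5,6} D(Y)={3,4,5,6}: no change
Constraint 3 (W != Z) on D(W)={2,3,5} D(Z)={2,3,4,5,6}: no change
Constraint 4 (W < V) on D(W)={2,3,5} D(V)={2,3,5}: W {2,3,5}->{2,3}; V {2,3,5}->{3,5}
So after constraint 4: D(V) = {3,5}

Answer: {3,5}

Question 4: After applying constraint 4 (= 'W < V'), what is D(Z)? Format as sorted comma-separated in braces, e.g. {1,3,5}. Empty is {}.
Answer: {2,3,4,5,6}

Derivation:
Constraint 1 (Z != Y) on D(Z)={2,3,4,5,6} D(Y)={3,4,5,6}: no change
Constraint 2 (Z != Y) on D(Z)={2,3,4,5,6} D(Y)={3,4,5,6}: no change
Constraint 3 (W != Z) on D(W)={2,3,5} D(Z)={2,3,4,5,6}: no change
Constraint 4 (W < V) on D(W)={2,3,5} D(V)={2,3,5}: W {2,3,5}->{2,3}; V {2,3,5}->{3,5}
So after constraint 4: D(Z) = {2,3,4,5,6}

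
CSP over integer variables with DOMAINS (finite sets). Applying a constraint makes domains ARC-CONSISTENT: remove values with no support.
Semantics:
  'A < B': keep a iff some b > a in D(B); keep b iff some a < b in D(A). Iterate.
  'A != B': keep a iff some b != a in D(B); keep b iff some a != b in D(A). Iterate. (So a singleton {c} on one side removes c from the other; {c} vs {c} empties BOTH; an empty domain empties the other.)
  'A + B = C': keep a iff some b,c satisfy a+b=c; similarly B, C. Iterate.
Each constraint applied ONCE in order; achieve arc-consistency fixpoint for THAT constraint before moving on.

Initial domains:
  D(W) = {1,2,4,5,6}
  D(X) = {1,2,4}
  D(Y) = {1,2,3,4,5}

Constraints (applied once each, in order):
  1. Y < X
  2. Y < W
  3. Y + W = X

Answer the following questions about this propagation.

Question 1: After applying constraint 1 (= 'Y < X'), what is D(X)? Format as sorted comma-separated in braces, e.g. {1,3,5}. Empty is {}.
Answer: {2,4}

Derivation:
Constraint 1 (Y < X) on D(Y)={1,2,3,4,5} D(X)={1,2,4}: Y {1,2,3,4,5}->{1,2,3}; X {1,2,4}->{2,4}
So after constraint 1: D(X) = {2,4}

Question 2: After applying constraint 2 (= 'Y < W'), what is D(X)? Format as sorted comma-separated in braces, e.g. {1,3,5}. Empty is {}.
Answer: {2,4}

Derivation:
Constraint 1 (Y < X) on D(Y)={1,2,3,4,5} D(X)={1,2,4}: Y {1,2,3,4,5}->{1,2,3}; X {1,2,4}->{2,4}
Constraint 2 (Y < W) on D(Y)={1,2,3} D(W)={1,2,4,5,6}: W {1,2,4,5,6}->{2,4,5,6}
So after constraint 2: D(X) = {2,4}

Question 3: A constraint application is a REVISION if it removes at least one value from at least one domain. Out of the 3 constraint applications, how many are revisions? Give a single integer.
Answer: 3

Derivation:
Constraint 1 (Y < X) on D(Y)={1,2,3,4,5} D(X)={1,2,4}: Y {1,2,3,4,5}->{1,2,3}; X {1,2,4}->{2,4} => REVISION
Constraint 2 (Y < W) on D(Y)={1,2,3} D(W)={1,2,4,5,6}: W {1,2,4,5,6}->{2,4,5,6} => REVISION
Constraint 3 (Y + W = X) on D(Y)={1,2,3} D(W)={2,4,5,6} D(X)={2,4}: Y {1,2,3}->{2}; W {2,4,5,6}->{2}; X {2,4}->{4} => REVISION
Total revisions = 3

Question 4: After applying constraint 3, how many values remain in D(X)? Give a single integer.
Answer: 1

Derivation:
Constraint 1 (Y < X) on D(Y)={1,2,3,4,5} D(X)={1,2,4}: Y {1,2,3,4,5}->{1,2,3}; X {1,2,4}->{2,4}
Constraint 2 (Y < W) on D(Y)={1,2,3} D(W)={1,2,4,5,6}: W {1,2,4,5,6}->{2,4,5,6}
Constraint 3 (Y + W = X) on D(Y)={1,2,3} D(W)={2,4,5,6} D(X)={2,4}: Y {1,2,3}->{2}; W {2,4,5,6}->{2}; X {2,4}->{4}
So after constraint 3: D(X)={4}, size = 1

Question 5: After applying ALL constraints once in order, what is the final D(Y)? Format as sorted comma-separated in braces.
Answer: {2}

Derivation:
Constraint 1 (Y < X) on D(Y)={1,2,3,4,5} D(X)={1,2,4}: Y {1,2,3,4,5}->{1,2,3}; X {1,2,4}->{2,4}
Constraint 2 (Y < W) on D(Y)={1,2,3} D(W)={1,2,4,5,6}: W {1,2,4,5,6}->{2,4,5,6}
Constraint 3 (Y + W = X) on D(Y)={1,2,3} D(W)={2,4,5,6} D(X)={2,4}: Y {1,2,3}->{2}; W {2,4,5,6}->{2}; X {2,4}->{4}
So after all 3 constraints: D(Y) = {2}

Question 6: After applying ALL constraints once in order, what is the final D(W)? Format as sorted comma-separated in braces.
Answer: {2}

Derivation:
Constraint 1 (Y < X) on D(Y)={1,2,3,4,5} D(X)={1,2,4}: Y {1,2,3,4,5}->{1,2,3}; X {1,2,4}->{2,4}
Constraint 2 (Y < W) on D(Y)={1,2,3} D(W)={1,2,4,5,6}: W {1,2,4,5,6}->{2,4,5,6}
Constraint 3 (Y + W = X) on D(Y)={1,2,3} D(W)={2,4,5,6} D(X)={2,4}: Y {1,2,3}->{2}; W {2,4,5,6}->{2}; X {2,4}->{4}
So after all 3 constraints: D(W) = {2}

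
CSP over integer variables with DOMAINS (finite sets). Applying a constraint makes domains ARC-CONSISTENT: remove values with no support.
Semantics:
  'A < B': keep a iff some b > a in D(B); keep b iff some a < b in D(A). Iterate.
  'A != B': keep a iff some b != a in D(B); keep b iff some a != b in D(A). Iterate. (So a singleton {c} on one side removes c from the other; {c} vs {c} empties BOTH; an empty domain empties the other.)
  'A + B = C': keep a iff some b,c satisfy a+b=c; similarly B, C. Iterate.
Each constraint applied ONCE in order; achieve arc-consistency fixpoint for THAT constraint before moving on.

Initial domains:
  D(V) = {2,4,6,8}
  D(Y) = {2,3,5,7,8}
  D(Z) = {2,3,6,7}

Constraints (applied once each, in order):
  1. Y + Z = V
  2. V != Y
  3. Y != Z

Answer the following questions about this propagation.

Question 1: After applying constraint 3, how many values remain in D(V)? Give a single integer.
Answer: 3

Derivation:
Constraint 1 (Y + Z = V) on D(Y)={2,3,5,7,8} D(Z)={2,3,6,7} D(V)={2,4,6,8}: Y {2,3,5,7,8}->{2,3,5}; Z {2,3,6,7}->{2,3,6}; V {2,4,6,8}->{4,6,8}
Constraint 2 (V != Y) on D(V)={4,6,8} D(Y)={2,3,5}: no change
Constraint 3 (Y != Z) on D(Y)={2,3,5} D(Z)={2,3,6}: no change
So after constraint 3: D(V)={4,6,8}, size = 3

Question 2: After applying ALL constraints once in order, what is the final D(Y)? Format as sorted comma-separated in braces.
Answer: {2,3,5}

Derivation:
Constraint 1 (Y + Z = V) on D(Y)={2,3,5,7,8} D(Z)={2,3,6,7} D(V)={2,4,6,8}: Y {2,3,5,7,8}->{2,3,5}; Z {2,3,6,7}->{2,3,6}; V {2,4,6,8}->{4,6,8}
Constraint 2 (V != Y) on D(V)={4,6,8} D(Y)={2,3,5}: no change
Constraint 3 (Y != Z) on D(Y)={2,3,5} D(Z)={2,3,6}: no change
So after all 3 constraints: D(Y) = {2,3,5}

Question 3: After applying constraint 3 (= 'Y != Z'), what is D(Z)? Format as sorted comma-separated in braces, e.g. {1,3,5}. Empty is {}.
Constraint 1 (Y + Z = V) on D(Y)={2,3,5,7,8} D(Z)={2,3,6,7} D(V)={2,4,6,8}: Y {2,3,5,7,8}->{2,3,5}; Z {2,3,6,7}->{2,3,6}; V {2,4,6,8}->{4,6,8}
Constraint 2 (V != Y) on D(V)={4,6,8} D(Y)={2,3,5}: no change
Constraint 3 (Y != Z) on D(Y)={2,3,5} D(Z)={2,3,6}: no change
So after constraint 3: D(Z) = {2,3,6}

Answer: {2,3,6}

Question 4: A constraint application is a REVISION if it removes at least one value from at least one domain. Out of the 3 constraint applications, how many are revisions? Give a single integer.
Answer: 1

Derivation:
Constraint 1 (Y + Z = V) on D(Y)={2,3,5,7,8} D(Z)={2,3,6,7} D(V)={2,4,6,8}: Y {2,3,5,7,8}->{2,3,5}; Z {2,3,6,7}->{2,3,6}; V {2,4,6,8}->{4,6,8} => REVISION
Constraint 2 (V != Y) on D(V)={4,6,8} D(Y)={2,3,5}: no change => not a revision
Constraint 3 (Y != Z) on D(Y)={2,3,5} D(Z)={2,3,6}: no change => not a revision
Total revisions = 1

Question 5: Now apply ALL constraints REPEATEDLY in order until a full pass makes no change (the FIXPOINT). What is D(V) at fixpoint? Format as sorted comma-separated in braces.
pass 0 (initial): D(V)={2,4,6,8}
pass 1: V {2,4,6,8}->{4,6,8}; Y {2,3,5,7,8}->{2,3,5}; Z {2,3,6,7}->{2,3,6}
pass 2: no change
Fixpoint after 2 passes: D(V) = {4,6,8}

Answer: {4,6,8}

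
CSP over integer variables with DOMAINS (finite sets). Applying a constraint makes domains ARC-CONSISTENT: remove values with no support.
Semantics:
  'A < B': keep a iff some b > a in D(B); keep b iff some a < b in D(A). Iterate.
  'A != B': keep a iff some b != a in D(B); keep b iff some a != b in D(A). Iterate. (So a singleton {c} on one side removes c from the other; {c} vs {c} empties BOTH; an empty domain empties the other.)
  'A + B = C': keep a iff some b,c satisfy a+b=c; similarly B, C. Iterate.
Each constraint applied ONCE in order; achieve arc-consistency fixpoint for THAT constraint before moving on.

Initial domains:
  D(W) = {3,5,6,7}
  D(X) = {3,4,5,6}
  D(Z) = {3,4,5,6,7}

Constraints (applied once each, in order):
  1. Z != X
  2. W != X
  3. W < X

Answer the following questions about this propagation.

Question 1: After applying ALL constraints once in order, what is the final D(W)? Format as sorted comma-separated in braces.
Answer: {3,5}

Derivation:
Constraint 1 (Z != X) on D(Z)={3,4,5,6,7} D(X)={3,4,5,6}: no change
Constraint 2 (W != X) on D(W)={3,5,6,7} D(X)={3,4,5,6}: no change
Constraint 3 (W < X) on D(W)={3,5,6,7} D(X)={3,4,5,6}: W {3,5,6,7}->{3,5}; X {3,4,5,6}->{4,5,6}
So after all 3 constraints: D(W) = {3,5}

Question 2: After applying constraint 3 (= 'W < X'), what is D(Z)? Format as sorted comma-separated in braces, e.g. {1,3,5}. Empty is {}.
Constraint 1 (Z != X) on D(Z)={3,4,5,6,7} D(X)={3,4,5,6}: no change
Constraint 2 (W != X) on D(W)={3,5,6,7} D(X)={3,4,5,6}: no change
Constraint 3 (W < X) on D(W)={3,5,6,7} D(X)={3,4,5,6}: W {3,5,6,7}->{3,5}; X {3,4,5,6}->{4,5,6}
So after constraint 3: D(Z) = {3,4,5,6,7}

Answer: {3,4,5,6,7}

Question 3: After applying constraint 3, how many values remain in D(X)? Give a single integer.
Constraint 1 (Z != X) on D(Z)={3,4,5,6,7} D(X)={3,4,5,6}: no change
Constraint 2 (W != X) on D(W)={3,5,6,7} D(X)={3,4,5,6}: no change
Constraint 3 (W < X) on D(W)={3,5,6,7} D(X)={3,4,5,6}: W {3,5,6,7}->{3,5}; X {3,4,5,6}->{4,5,6}
So after constraint 3: D(X)={4,5,6}, size = 3

Answer: 3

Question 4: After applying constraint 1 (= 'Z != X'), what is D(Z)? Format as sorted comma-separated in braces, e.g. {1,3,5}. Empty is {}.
Constraint 1 (Z != X) on D(Z)={3,4,5,6,7} D(X)={3,4,5,6}: no change
So after constraint 1: D(Z) = {3,4,5,6,7}

Answer: {3,4,5,6,7}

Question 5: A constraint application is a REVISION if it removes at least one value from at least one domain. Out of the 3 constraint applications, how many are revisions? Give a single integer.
Constraint 1 (Z != X) on D(Z)={3,4,5,6,7} D(X)={3,4,5,6}: no change => not a revision
Constraint 2 (W != X) on D(W)={3,5,6,7} D(X)={3,4,5,6}: no change => not a revision
Constraint 3 (W < X) on D(W)={3,5,6,7} D(X)={3,4,5,6}: W {3,5,6,7}->{3,5}; X {3,4,5,6}->{4,5,6} => REVISION
Total revisions = 1

Answer: 1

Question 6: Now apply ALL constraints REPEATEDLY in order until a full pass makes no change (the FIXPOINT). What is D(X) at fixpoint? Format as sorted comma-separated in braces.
Answer: {4,5,6}

Derivation:
pass 0 (initial): D(X)={3,4,5,6}
pass 1: W {3,5,6,7}->{3,5}; X {3,4,5,6}->{4,5,6}
pass 2: no change
Fixpoint after 2 passes: D(X) = {4,5,6}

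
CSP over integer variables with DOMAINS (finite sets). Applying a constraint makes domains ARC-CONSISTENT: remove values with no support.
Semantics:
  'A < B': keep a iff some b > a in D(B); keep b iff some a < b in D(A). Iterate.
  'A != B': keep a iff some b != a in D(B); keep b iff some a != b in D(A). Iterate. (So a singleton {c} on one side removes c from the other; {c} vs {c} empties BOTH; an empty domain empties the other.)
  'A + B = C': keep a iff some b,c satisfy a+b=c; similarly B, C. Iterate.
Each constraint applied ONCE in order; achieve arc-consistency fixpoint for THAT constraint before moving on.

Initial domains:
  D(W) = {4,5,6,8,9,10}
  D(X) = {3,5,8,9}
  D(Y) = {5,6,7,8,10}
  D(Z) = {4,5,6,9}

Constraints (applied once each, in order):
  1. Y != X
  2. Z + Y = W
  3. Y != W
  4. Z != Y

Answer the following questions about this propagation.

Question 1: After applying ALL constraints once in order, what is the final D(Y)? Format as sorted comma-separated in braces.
Constraint 1 (Y != X) on D(Y)={5,6,7,8,10} D(X)={3,5,8,9}: no change
Constraint 2 (Z + Y = W) on D(Z)={4,5,6,9} D(Y)={5,6,7,8,10} D(W)={4,5,6,8,9,10}: Z {4,5,6,9}->{4,5}; Y {5,6,7,8,10}->{5,6}; W {4,5,6,8,9,10}->{9,10}
Constraint 3 (Y != W) on D(Y)={5,6} D(W)={9,10}: no change
Constraint 4 (Z != Y) on D(Z)={4,5} D(Y)={5,6}: no change
So after all 4 constraints: D(Y) = {5,6}

Answer: {5,6}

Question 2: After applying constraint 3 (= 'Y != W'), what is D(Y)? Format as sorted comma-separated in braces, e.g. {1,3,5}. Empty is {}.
Constraint 1 (Y != X) on D(Y)={5,6,7,8,10} D(X)={3,5,8,9}: no change
Constraint 2 (Z + Y = W) on D(Z)={4,5,6,9} D(Y)={5,6,7,8,10} D(W)={4,5,6,8,9,10}: Z {4,5,6,9}->{4,5}; Y {5,6,7,8,10}->{5,6}; W {4,5,6,8,9,10}->{9,10}
Constraint 3 (Y != W) on D(Y)={5,6} D(W)={9,10}: no change
So after constraint 3: D(Y) = {5,6}

Answer: {5,6}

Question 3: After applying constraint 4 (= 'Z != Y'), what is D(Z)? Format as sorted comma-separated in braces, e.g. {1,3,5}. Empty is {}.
Constraint 1 (Y != X) on D(Y)={5,6,7,8,10} D(X)={3,5,8,9}: no change
Constraint 2 (Z + Y = W) on D(Z)={4,5,6,9} D(Y)={5,6,7,8,10} D(W)={4,5,6,8,9,10}: Z {4,5,6,9}->{4,5}; Y {5,6,7,8,10}->{5,6}; W {4,5,6,8,9,10}->{9,10}
Constraint 3 (Y != W) on D(Y)={5,6} D(W)={9,10}: no change
Constraint 4 (Z != Y) on D(Z)={4,5} D(Y)={5,6}: no change
So after constraint 4: D(Z) = {4,5}

Answer: {4,5}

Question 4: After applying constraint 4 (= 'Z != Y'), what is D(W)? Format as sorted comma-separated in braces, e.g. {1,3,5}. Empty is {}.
Answer: {9,10}

Derivation:
Constraint 1 (Y != X) on D(Y)={5,6,7,8,10} D(X)={3,5,8,9}: no change
Constraint 2 (Z + Y = W) on D(Z)={4,5,6,9} D(Y)={5,6,7,8,10} D(W)={4,5,6,8,9,10}: Z {4,5,6,9}->{4,5}; Y {5,6,7,8,10}->{5,6}; W {4,5,6,8,9,10}->{9,10}
Constraint 3 (Y != W) on D(Y)={5,6} D(W)={9,10}: no change
Constraint 4 (Z != Y) on D(Z)={4,5} D(Y)={5,6}: no change
So after constraint 4: D(W) = {9,10}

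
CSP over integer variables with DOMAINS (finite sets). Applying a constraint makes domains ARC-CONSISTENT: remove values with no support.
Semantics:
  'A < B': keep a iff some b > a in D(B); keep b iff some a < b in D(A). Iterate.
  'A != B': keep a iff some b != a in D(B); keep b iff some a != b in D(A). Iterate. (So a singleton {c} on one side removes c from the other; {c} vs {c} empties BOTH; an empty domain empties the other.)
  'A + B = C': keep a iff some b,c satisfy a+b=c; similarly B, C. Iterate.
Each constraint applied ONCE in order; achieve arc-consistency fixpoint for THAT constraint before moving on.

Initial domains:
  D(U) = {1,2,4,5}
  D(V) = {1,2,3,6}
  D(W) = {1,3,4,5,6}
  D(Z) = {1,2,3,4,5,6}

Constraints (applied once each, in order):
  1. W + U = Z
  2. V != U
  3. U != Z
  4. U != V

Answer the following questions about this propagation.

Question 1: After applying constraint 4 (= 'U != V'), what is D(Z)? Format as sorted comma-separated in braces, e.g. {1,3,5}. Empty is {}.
Constraint 1 (W + U = Z) on D(W)={1,3,4,5,6} D(U)={1,2,4,5} D(Z)={1,2,3,4,5,6}: W {1,3,4,5,6}->{1,3,4,5}; Z {1,2,3,4,5,6}->{2,3,4,5,6}
Constraint 2 (V != U) on D(V)={1,2,3,6} D(U)={1,2,4,5}: no change
Constraint 3 (U != Z) on D(U)={1,2,4,5} D(Z)={2,3,4,5,6}: no change
Constraint 4 (U != V) on D(U)={1,2,4,5} D(V)={1,2,3,6}: no change
So after constraint 4: D(Z) = {2,3,4,5,6}

Answer: {2,3,4,5,6}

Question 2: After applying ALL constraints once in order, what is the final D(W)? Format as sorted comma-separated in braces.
Constraint 1 (W + U = Z) on D(W)={1,3,4,5,6} D(U)={1,2,4,5} D(Z)={1,2,3,4,5,6}: W {1,3,4,5,6}->{1,3,4,5}; Z {1,2,3,4,5,6}->{2,3,4,5,6}
Constraint 2 (V != U) on D(V)={1,2,3,6} D(U)={1,2,4,5}: no change
Constraint 3 (U != Z) on D(U)={1,2,4,5} D(Z)={2,3,4,5,6}: no change
Constraint 4 (U != V) on D(U)={1,2,4,5} D(V)={1,2,3,6}: no change
So after all 4 constraints: D(W) = {1,3,4,5}

Answer: {1,3,4,5}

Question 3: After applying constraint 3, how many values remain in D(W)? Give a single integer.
Answer: 4

Derivation:
Constraint 1 (W + U = Z) on D(W)={1,3,4,5,6} D(U)={1,2,4,5} D(Z)={1,2,3,4,5,6}: W {1,3,4,5,6}->{1,3,4,5}; Z {1,2,3,4,5,6}->{2,3,4,5,6}
Constraint 2 (V != U) on D(V)={1,2,3,6} D(U)={1,2,4,5}: no change
Constraint 3 (U != Z) on D(U)={1,2,4,5} D(Z)={2,3,4,5,6}: no change
So after constraint 3: D(W)={1,3,4,5}, size = 4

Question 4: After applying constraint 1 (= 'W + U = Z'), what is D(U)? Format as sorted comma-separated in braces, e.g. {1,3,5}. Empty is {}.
Answer: {1,2,4,5}

Derivation:
Constraint 1 (W + U = Z) on D(W)={1,3,4,5,6} D(U)={1,2,4,5} D(Z)={1,2,3,4,5,6}: W {1,3,4,5,6}->{1,3,4,5}; Z {1,2,3,4,5,6}->{2,3,4,5,6}
So after constraint 1: D(U) = {1,2,4,5}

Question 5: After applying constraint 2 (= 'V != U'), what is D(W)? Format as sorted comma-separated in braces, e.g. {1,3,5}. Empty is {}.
Constraint 1 (W + U = Z) on D(W)={1,3,4,5,6} D(U)={1,2,4,5} D(Z)={1,2,3,4,5,6}: W {1,3,4,5,6}->{1,3,4,5}; Z {1,2,3,4,5,6}->{2,3,4,5,6}
Constraint 2 (V != U) on D(V)={1,2,3,6} D(U)={1,2,4,5}: no change
So after constraint 2: D(W) = {1,3,4,5}

Answer: {1,3,4,5}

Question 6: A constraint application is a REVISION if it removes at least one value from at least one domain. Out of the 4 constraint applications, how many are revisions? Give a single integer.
Answer: 1

Derivation:
Constraint 1 (W + U = Z) on D(W)={1,3,4,5,6} D(U)={1,2,4,5} D(Z)={1,2,3,4,5,6}: W {1,3,4,5,6}->{1,3,4,5}; Z {1,2,3,4,5,6}->{2,3,4,5,6} => REVISION
Constraint 2 (V != U) on D(V)={1,2,3,6} D(U)={1,2,4,5}: no change => not a revision
Constraint 3 (U != Z) on D(U)={1,2,4,5} D(Z)={2,3,4,5,6}: no change => not a revision
Constraint 4 (U != V) on D(U)={1,2,4,5} D(V)={1,2,3,6}: no change => not a revision
Total revisions = 1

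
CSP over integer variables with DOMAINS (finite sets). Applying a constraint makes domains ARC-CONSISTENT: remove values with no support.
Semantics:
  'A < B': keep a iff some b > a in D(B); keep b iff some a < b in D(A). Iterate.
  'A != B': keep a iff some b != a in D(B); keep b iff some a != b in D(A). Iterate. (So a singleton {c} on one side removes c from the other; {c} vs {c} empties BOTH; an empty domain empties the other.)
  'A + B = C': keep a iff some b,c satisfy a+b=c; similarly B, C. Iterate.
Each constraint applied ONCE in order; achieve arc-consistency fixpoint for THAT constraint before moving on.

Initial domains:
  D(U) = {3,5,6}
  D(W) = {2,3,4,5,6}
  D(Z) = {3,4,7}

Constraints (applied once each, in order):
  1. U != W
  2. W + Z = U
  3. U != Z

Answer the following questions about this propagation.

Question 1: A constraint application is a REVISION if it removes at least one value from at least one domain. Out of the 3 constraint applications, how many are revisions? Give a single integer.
Constraint 1 (U != W) on D(U)={3,5,6} D(W)={2,3,4,5,6}: no change => not a revision
Constraint 2 (W + Z = U) on D(W)={2,3,4,5,6} D(Z)={3,4,7} D(U)={3,5,6}: W {2,3,4,5,6}->{2,3}; Z {3,4,7}->{3,4}; U {3,5,6}->{5,6} => REVISION
Constraint 3 (U != Z) on D(U)={5,6} D(Z)={3,4}: no change => not a revision
Total revisions = 1

Answer: 1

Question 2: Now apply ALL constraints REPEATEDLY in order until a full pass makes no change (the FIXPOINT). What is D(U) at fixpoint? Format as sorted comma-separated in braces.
Answer: {5,6}

Derivation:
pass 0 (initial): D(U)={3,5,6}
pass 1: U {3,5,6}->{5,6}; W {2,3,4,5,6}->{2,3}; Z {3,4,7}->{3,4}
pass 2: no change
Fixpoint after 2 passes: D(U) = {5,6}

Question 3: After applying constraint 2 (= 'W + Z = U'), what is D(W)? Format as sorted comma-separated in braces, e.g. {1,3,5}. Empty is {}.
Constraint 1 (U != W) on D(U)={3,5,6} D(W)={2,3,4,5,6}: no change
Constraint 2 (W + Z = U) on D(W)={2,3,4,5,6} D(Z)={3,4,7} D(U)={3,5,6}: W {2,3,4,5,6}->{2,3}; Z {3,4,7}->{3,4}; U {3,5,6}->{5,6}
So after constraint 2: D(W) = {2,3}

Answer: {2,3}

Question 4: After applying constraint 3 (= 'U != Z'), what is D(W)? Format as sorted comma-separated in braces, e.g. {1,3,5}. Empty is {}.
Constraint 1 (U != W) on D(U)={3,5,6} D(W)={2,3,4,5,6}: no change
Constraint 2 (W + Z = U) on D(W)={2,3,4,5,6} D(Z)={3,4,7} D(U)={3,5,6}: W {2,3,4,5,6}->{2,3}; Z {3,4,7}->{3,4}; U {3,5,6}->{5,6}
Constraint 3 (U != Z) on D(U)={5,6} D(Z)={3,4}: no change
So after constraint 3: D(W) = {2,3}

Answer: {2,3}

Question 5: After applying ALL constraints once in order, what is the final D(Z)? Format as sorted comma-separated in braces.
Answer: {3,4}

Derivation:
Constraint 1 (U != W) on D(U)={3,5,6} D(W)={2,3,4,5,6}: no change
Constraint 2 (W + Z = U) on D(W)={2,3,4,5,6} D(Z)={3,4,7} D(U)={3,5,6}: W {2,3,4,5,6}->{2,3}; Z {3,4,7}->{3,4}; U {3,5,6}->{5,6}
Constraint 3 (U != Z) on D(U)={5,6} D(Z)={3,4}: no change
So after all 3 constraints: D(Z) = {3,4}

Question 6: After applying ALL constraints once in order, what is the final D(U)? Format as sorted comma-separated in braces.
Answer: {5,6}

Derivation:
Constraint 1 (U != W) on D(U)={3,5,6} D(W)={2,3,4,5,6}: no change
Constraint 2 (W + Z = U) on D(W)={2,3,4,5,6} D(Z)={3,4,7} D(U)={3,5,6}: W {2,3,4,5,6}->{2,3}; Z {3,4,7}->{3,4}; U {3,5,6}->{5,6}
Constraint 3 (U != Z) on D(U)={5,6} D(Z)={3,4}: no change
So after all 3 constraints: D(U) = {5,6}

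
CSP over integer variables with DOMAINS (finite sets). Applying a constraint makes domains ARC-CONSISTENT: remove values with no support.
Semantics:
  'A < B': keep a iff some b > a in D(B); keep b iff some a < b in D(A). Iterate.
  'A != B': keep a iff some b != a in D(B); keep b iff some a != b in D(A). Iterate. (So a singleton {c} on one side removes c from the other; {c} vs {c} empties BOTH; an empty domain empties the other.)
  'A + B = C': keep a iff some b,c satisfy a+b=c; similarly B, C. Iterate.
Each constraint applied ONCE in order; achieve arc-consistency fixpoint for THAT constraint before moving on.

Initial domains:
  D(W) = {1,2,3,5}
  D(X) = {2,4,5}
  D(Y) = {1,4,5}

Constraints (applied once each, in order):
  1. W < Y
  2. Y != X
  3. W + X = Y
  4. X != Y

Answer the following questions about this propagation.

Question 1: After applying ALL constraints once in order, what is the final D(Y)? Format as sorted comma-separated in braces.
Constraint 1 (W < Y) on D(W)={1,2,3,5} D(Y)={1,4,5}: W {1,2,3,5}->{1,2,3}; Y {1,4,5}->{4,5}
Constraint 2 (Y != X) on D(Y)={4,5} D(X)={2,4,5}: no change
Constraint 3 (W + X = Y) on D(W)={1,2,3} D(X)={2,4,5} D(Y)={4,5}: X {2,4,5}->{2,4}
Constraint 4 (X != Y) on D(X)={2,4} D(Y)={4,5}: no change
So after all 4 constraints: D(Y) = {4,5}

Answer: {4,5}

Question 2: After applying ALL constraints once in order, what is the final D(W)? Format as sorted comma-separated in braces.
Answer: {1,2,3}

Derivation:
Constraint 1 (W < Y) on D(W)={1,2,3,5} D(Y)={1,4,5}: W {1,2,3,5}->{1,2,3}; Y {1,4,5}->{4,5}
Constraint 2 (Y != X) on D(Y)={4,5} D(X)={2,4,5}: no change
Constraint 3 (W + X = Y) on D(W)={1,2,3} D(X)={2,4,5} D(Y)={4,5}: X {2,4,5}->{2,4}
Constraint 4 (X != Y) on D(X)={2,4} D(Y)={4,5}: no change
So after all 4 constraints: D(W) = {1,2,3}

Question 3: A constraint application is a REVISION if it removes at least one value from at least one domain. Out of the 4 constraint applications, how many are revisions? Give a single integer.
Constraint 1 (W < Y) on D(W)={1,2,3,5} D(Y)={1,4,5}: W {1,2,3,5}->{1,2,3}; Y {1,4,5}->{4,5} => REVISION
Constraint 2 (Y != X) on D(Y)={4,5} D(X)={2,4,5}: no change => not a revision
Constraint 3 (W + X = Y) on D(W)={1,2,3} D(X)={2,4,5} D(Y)={4,5}: X {2,4,5}->{2,4} => REVISION
Constraint 4 (X != Y) on D(X)={2,4} D(Y)={4,5}: no change => not a revision
Total revisions = 2

Answer: 2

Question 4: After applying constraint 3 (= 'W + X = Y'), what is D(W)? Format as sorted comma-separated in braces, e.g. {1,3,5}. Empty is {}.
Answer: {1,2,3}

Derivation:
Constraint 1 (W < Y) on D(W)={1,2,3,5} D(Y)={1,4,5}: W {1,2,3,5}->{1,2,3}; Y {1,4,5}->{4,5}
Constraint 2 (Y != X) on D(Y)={4,5} D(X)={2,4,5}: no change
Constraint 3 (W + X = Y) on D(W)={1,2,3} D(X)={2,4,5} D(Y)={4,5}: X {2,4,5}->{2,4}
So after constraint 3: D(W) = {1,2,3}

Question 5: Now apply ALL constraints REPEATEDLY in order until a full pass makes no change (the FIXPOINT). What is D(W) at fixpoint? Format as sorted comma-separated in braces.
pass 0 (initial): D(W)={1,2,3,5}
pass 1: W {1,2,3,5}->{1,2,3}; X {2,4,5}->{2,4}; Y {1,4,5}->{4,5}
pass 2: no change
Fixpoint after 2 passes: D(W) = {1,2,3}

Answer: {1,2,3}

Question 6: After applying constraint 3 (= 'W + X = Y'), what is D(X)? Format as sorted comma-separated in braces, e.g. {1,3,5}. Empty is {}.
Constraint 1 (W < Y) on D(W)={1,2,3,5} D(Y)={1,4,5}: W {1,2,3,5}->{1,2,3}; Y {1,4,5}->{4,5}
Constraint 2 (Y != X) on D(Y)={4,5} D(X)={2,4,5}: no change
Constraint 3 (W + X = Y) on D(W)={1,2,3} D(X)={2,4,5} D(Y)={4,5}: X {2,4,5}->{2,4}
So after constraint 3: D(X) = {2,4}

Answer: {2,4}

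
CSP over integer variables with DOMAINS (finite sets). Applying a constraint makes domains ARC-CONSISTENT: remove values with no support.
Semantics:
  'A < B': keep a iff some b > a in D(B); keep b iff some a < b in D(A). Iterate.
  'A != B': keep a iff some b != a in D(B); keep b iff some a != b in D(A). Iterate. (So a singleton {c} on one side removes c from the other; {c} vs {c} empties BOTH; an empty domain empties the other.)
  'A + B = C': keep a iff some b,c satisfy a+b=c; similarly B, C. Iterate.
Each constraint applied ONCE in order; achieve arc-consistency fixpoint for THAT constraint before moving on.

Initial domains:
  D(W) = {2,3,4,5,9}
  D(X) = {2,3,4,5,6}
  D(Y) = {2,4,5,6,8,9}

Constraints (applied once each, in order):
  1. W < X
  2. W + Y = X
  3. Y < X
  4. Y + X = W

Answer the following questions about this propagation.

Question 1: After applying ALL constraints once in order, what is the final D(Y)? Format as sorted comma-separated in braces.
Answer: {}

Derivation:
Constraint 1 (W < X) on D(W)={2,3,4,5,9} D(X)={2,3,4,5,6}: W {2,3,4,5,9}->{2,3,4,5}; X {2,3,4,5,6}->{3,4,5,6}
Constraint 2 (W + Y = X) on D(W)={2,3,4,5} D(Y)={2,4,5,6,8,9} D(X)={3,4,5,6}: W {2,3,4,5}->{2,3,4}; Y {2,4,5,6,8,9}->{2,4}; X {3,4,5,6}->{4,5,6}
Constraint 3 (Y < X) on D(Y)={2,4} D(X)={4,5,6}: no change
Constraint 4 (Y + X = W) on D(Y)={2,4} D(X)={4,5,6} D(W)={2,3,4}: Y {2,4}->{}; X {4,5,6}->{}; W {2,3,4}->{}
So after all 4 constraints: D(Y) = {}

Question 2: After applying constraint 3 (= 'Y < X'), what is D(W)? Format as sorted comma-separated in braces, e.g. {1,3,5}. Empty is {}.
Answer: {2,3,4}

Derivation:
Constraint 1 (W < X) on D(W)={2,3,4,5,9} D(X)={2,3,4,5,6}: W {2,3,4,5,9}->{2,3,4,5}; X {2,3,4,5,6}->{3,4,5,6}
Constraint 2 (W + Y = X) on D(W)={2,3,4,5} D(Y)={2,4,5,6,8,9} D(X)={3,4,5,6}: W {2,3,4,5}->{2,3,4}; Y {2,4,5,6,8,9}->{2,4}; X {3,4,5,6}->{4,5,6}
Constraint 3 (Y < X) on D(Y)={2,4} D(X)={4,5,6}: no change
So after constraint 3: D(W) = {2,3,4}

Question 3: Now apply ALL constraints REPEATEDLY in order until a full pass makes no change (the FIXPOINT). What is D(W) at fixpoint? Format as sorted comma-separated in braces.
Answer: {}

Derivation:
pass 0 (initial): D(W)={2,3,4,5,9}
pass 1: W {2,3,4,5,9}->{}; X {2,3,4,5,6}->{}; Y {2,4,5,6,8,9}->{}
pass 2: no change
Fixpoint after 2 passes: D(W) = {}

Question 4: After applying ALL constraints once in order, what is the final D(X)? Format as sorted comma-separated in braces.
Answer: {}

Derivation:
Constraint 1 (W < X) on D(W)={2,3,4,5,9} D(X)={2,3,4,5,6}: W {2,3,4,5,9}->{2,3,4,5}; X {2,3,4,5,6}->{3,4,5,6}
Constraint 2 (W + Y = X) on D(W)={2,3,4,5} D(Y)={2,4,5,6,8,9} D(X)={3,4,5,6}: W {2,3,4,5}->{2,3,4}; Y {2,4,5,6,8,9}->{2,4}; X {3,4,5,6}->{4,5,6}
Constraint 3 (Y < X) on D(Y)={2,4} D(X)={4,5,6}: no change
Constraint 4 (Y + X = W) on D(Y)={2,4} D(X)={4,5,6} D(W)={2,3,4}: Y {2,4}->{}; X {4,5,6}->{}; W {2,3,4}->{}
So after all 4 constraints: D(X) = {}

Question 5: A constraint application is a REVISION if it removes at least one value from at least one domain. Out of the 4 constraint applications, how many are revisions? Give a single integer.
Constraint 1 (W < X) on D(W)={2,3,4,5,9} D(X)={2,3,4,5,6}: W {2,3,4,5,9}->{2,3,4,5}; X {2,3,4,5,6}->{3,4,5,6} => REVISION
Constraint 2 (W + Y = X) on D(W)={2,3,4,5} D(Y)={2,4,5,6,8,9} D(X)={3,4,5,6}: W {2,3,4,5}->{2,3,4}; Y {2,4,5,6,8,9}->{2,4}; X {3,4,5,6}->{4,5,6} => REVISION
Constraint 3 (Y < X) on D(Y)={2,4} D(X)={4,5,6}: no change => not a revision
Constraint 4 (Y + X = W) on D(Y)={2,4} D(X)={4,5,6} D(W)={2,3,4}: Y {2,4}->{}; X {4,5,6}->{}; W {2,3,4}->{} => REVISION
Total revisions = 3

Answer: 3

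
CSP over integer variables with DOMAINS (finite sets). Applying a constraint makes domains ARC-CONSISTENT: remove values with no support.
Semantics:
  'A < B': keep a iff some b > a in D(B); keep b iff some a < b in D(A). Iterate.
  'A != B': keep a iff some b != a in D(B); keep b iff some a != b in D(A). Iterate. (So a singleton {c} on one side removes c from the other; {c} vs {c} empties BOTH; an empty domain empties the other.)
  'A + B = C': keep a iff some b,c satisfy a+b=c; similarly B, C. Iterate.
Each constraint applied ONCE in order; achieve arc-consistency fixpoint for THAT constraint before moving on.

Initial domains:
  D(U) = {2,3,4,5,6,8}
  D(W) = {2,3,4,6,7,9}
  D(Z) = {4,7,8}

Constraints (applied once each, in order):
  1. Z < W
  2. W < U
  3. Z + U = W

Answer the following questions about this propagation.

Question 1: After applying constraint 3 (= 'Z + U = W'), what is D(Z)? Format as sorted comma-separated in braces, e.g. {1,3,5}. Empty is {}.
Constraint 1 (Z < W) on D(Z)={4,7,8} D(W)={2,3,4,6,7,9}: W {2,3,4,6,7,9}->{6,7,9}
Constraint 2 (W < U) on D(W)={6,7,9} D(U)={2,3,4,5,6,8}: W {6,7,9}->{6,7}; U {2,3,4,5,6,8}->{8}
Constraint 3 (Z + U = W) on D(Z)={4,7,8} D(U)={8} D(W)={6,7}: Z {4,7,8}->{}; U {8}->{}; W {6,7}->{}
So after constraint 3: D(Z) = {}

Answer: {}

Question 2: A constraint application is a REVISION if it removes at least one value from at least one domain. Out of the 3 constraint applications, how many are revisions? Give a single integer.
Answer: 3

Derivation:
Constraint 1 (Z < W) on D(Z)={4,7,8} D(W)={2,3,4,6,7,9}: W {2,3,4,6,7,9}->{6,7,9} => REVISION
Constraint 2 (W < U) on D(W)={6,7,9} D(U)={2,3,4,5,6,8}: W {6,7,9}->{6,7}; U {2,3,4,5,6,8}->{8} => REVISION
Constraint 3 (Z + U = W) on D(Z)={4,7,8} D(U)={8} D(W)={6,7}: Z {4,7,8}->{}; U {8}->{}; W {6,7}->{} => REVISION
Total revisions = 3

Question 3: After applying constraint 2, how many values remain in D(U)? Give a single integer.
Answer: 1

Derivation:
Constraint 1 (Z < W) on D(Z)={4,7,8} D(W)={2,3,4,6,7,9}: W {2,3,4,6,7,9}->{6,7,9}
Constraint 2 (W < U) on D(W)={6,7,9} D(U)={2,3,4,5,6,8}: W {6,7,9}->{6,7}; U {2,3,4,5,6,8}->{8}
So after constraint 2: D(U)={8}, size = 1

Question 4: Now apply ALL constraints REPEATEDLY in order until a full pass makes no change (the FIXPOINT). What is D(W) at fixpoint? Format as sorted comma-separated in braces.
pass 0 (initial): D(W)={2,3,4,6,7,9}
pass 1: U {2,3,4,5,6,8}->{}; W {2,3,4,6,7,9}->{}; Z {4,7,8}->{}
pass 2: no change
Fixpoint after 2 passes: D(W) = {}

Answer: {}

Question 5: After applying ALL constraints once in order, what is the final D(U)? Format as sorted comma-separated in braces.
Answer: {}

Derivation:
Constraint 1 (Z < W) on D(Z)={4,7,8} D(W)={2,3,4,6,7,9}: W {2,3,4,6,7,9}->{6,7,9}
Constraint 2 (W < U) on D(W)={6,7,9} D(U)={2,3,4,5,6,8}: W {6,7,9}->{6,7}; U {2,3,4,5,6,8}->{8}
Constraint 3 (Z + U = W) on D(Z)={4,7,8} D(U)={8} D(W)={6,7}: Z {4,7,8}->{}; U {8}->{}; W {6,7}->{}
So after all 3 constraints: D(U) = {}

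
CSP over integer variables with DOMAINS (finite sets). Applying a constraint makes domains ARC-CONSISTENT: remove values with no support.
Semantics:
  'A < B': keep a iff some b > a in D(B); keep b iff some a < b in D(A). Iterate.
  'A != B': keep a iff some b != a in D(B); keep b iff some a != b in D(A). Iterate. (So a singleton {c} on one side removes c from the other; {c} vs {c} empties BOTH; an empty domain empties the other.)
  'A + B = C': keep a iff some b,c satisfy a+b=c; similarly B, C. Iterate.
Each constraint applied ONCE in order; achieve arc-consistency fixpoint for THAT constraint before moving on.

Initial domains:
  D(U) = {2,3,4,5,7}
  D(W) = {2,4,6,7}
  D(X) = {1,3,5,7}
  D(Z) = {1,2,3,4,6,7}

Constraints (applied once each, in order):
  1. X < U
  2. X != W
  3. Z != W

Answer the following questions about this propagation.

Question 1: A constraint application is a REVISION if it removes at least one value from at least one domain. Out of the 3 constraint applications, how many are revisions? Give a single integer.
Answer: 1

Derivation:
Constraint 1 (X < U) on D(X)={1,3,5,7} D(U)={2,3,4,5,7}: X {1,3,5,7}->{1,3,5} => REVISION
Constraint 2 (X != W) on D(X)={1,3,5} D(W)={2,4,6,7}: no change => not a revision
Constraint 3 (Z != W) on D(Z)={1,2,3,4,6,7} D(W)={2,4,6,7}: no change => not a revision
Total revisions = 1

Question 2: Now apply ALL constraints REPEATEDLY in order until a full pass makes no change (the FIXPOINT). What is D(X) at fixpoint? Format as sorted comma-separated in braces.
Answer: {1,3,5}

Derivation:
pass 0 (initial): D(X)={1,3,5,7}
pass 1: X {1,3,5,7}->{1,3,5}
pass 2: no change
Fixpoint after 2 passes: D(X) = {1,3,5}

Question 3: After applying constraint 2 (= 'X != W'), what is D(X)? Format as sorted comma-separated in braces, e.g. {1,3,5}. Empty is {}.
Answer: {1,3,5}

Derivation:
Constraint 1 (X < U) on D(X)={1,3,5,7} D(U)={2,3,4,5,7}: X {1,3,5,7}->{1,3,5}
Constraint 2 (X != W) on D(X)={1,3,5} D(W)={2,4,6,7}: no change
So after constraint 2: D(X) = {1,3,5}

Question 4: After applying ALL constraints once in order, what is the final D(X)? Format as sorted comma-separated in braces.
Answer: {1,3,5}

Derivation:
Constraint 1 (X < U) on D(X)={1,3,5,7} D(U)={2,3,4,5,7}: X {1,3,5,7}->{1,3,5}
Constraint 2 (X != W) on D(X)={1,3,5} D(W)={2,4,6,7}: no change
Constraint 3 (Z != W) on D(Z)={1,2,3,4,6,7} D(W)={2,4,6,7}: no change
So after all 3 constraints: D(X) = {1,3,5}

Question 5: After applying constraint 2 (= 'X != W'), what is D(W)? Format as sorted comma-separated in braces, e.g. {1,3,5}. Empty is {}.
Answer: {2,4,6,7}

Derivation:
Constraint 1 (X < U) on D(X)={1,3,5,7} D(U)={2,3,4,5,7}: X {1,3,5,7}->{1,3,5}
Constraint 2 (X != W) on D(X)={1,3,5} D(W)={2,4,6,7}: no change
So after constraint 2: D(W) = {2,4,6,7}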